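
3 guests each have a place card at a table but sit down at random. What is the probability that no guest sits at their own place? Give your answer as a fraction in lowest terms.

1/3

There are 3! = 6 seatings.
By inclusion-exclusion, seatings with no fixed points: C(3,0)·3! − C(3,1)·2! + C(3,2)·1! − C(3,3)·0! = 2.
Probability = 2/6 = 1/3.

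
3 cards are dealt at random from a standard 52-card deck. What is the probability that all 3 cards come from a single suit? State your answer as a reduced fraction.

22/425

There are C(52,3) = 22100 possible 3-card hands.
Hands of one suit: 4 suits × C(13,3) = 4·286 = 1144.
Probability = 1144/22100 = 22/425.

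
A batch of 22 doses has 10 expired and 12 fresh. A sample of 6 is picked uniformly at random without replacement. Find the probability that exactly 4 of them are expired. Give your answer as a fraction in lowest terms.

60/323

The sample space is all 6-subsets of the 22: C(22,6) = 74613.
Selections with exactly 4 expired: choose 4 of the 10 expired and 2 of the 12 fresh, C(10,4)·C(12,2) = 210·66 = 13860.
Probability = 13860/74613 = 60/323.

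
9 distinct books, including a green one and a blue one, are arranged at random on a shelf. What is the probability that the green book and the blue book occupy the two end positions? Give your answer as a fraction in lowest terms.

There are 9! = 362880 arrangements.
Place the green book and the blue book at the ends in 2 ways, arrange the remaining 7 in 7! = 5040 ways: 2·5040 = 10080.
Probability = 10080/362880 = 1/36.

1/36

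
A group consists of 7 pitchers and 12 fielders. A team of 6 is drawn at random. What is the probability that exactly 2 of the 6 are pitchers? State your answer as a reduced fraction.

There are C(19,6) = 27132 ways to choose 6 from 19.
Selections with exactly 2 pitchers: choose 2 of the 7 pitchers and 4 of the 12 fielders, C(7,2)·C(12,4) = 21·495 = 10395.
Probability = 10395/27132 = 495/1292.

495/1292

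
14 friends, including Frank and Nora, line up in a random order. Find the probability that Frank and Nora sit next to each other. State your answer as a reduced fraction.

There are 14! = 87178291200 arrangements.
Treat Frank and Nora as a block: 13! arrangements of the blocks × 2 orders within the block = 2·6227020800 = 12454041600.
Probability = 12454041600/87178291200 = 1/7.

1/7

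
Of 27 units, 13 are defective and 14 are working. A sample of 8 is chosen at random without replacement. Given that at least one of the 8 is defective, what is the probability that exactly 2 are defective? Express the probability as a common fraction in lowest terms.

Work in counts. Selections with at least one defective: C(27,8) − C(14,8) = 2220075 − 3003 = 2217072.
Of those, selections where exactly 2 are defective: C(13,2)·C(14,6) = 78·3003 = 234234.
Conditional probability = 234234/2217072 = 273/2584.

273/2584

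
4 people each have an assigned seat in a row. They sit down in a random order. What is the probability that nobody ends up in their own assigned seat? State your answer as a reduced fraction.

3/8

There are 4! = 24 seatings.
By inclusion-exclusion, seatings with no fixed points: C(4,0)·4! − C(4,1)·3! + C(4,2)·2! − C(4,3)·1! + C(4,4)·0! = 9.
Probability = 9/24 = 3/8.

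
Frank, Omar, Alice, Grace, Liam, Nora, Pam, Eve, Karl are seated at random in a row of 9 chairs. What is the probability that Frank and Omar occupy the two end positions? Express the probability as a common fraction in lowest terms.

There are 9! = 362880 arrangements.
Place Frank and Omar at the ends in 2 ways, arrange the remaining 7 in 7! = 5040 ways: 2·5040 = 10080.
Probability = 10080/362880 = 1/36.

1/36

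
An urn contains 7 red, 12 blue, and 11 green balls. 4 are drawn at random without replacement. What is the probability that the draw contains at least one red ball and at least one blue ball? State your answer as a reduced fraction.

There are C(30,4) = 27405 possible draws.
By inclusion-exclusion on the complements, draws missing all red or all blue: C(23,4) + C(18,4) − C(11,4) = 8855 + 3060 − 330 = 11585.
So draws with at least one of each: 27405 − 11585 = 15820, probability 15820/27405 = 452/783.

452/783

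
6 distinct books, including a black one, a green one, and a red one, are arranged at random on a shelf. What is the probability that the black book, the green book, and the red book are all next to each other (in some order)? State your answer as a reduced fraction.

There are 6! = 720 arrangements.
Treat the three as one block: 4! placements × 3! orders within the block = 24·6 = 144.
Probability = 144/720 = 1/5.

1/5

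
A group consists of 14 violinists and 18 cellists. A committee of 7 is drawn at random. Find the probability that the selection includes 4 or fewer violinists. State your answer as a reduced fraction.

There are C(32,7) = 3365856 ways to choose the 7.
Favorable selections (4 or fewer violinists): C(14,0)·C(18,7) + C(14,1)·C(18,6) + C(14,2)·C(18,5) + C(14,3)·C(18,4) + C(14,4)·C(18,3) = 31824 + 259896 + 779688 + 1113840 + 816816 = 3002064.
Probability = 3002064/3365856 = 4811/5394.

4811/5394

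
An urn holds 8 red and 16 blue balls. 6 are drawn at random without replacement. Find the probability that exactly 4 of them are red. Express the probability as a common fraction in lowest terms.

There are C(24,6) = 134596 ways to choose 6 from 24.
Selections with exactly 4 red: choose 4 of the 8 red and 2 of the 16 blue, C(8,4)·C(16,2) = 70·120 = 8400.
Probability = 8400/134596 = 300/4807.

300/4807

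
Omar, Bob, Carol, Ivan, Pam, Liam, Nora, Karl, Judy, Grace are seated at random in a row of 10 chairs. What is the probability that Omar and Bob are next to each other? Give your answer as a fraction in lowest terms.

There are 10! = 3628800 arrangements.
Treat Omar and Bob as a block: 9! arrangements of the blocks × 2 orders within the block = 2·362880 = 725760.
Probability = 725760/3628800 = 1/5.

1/5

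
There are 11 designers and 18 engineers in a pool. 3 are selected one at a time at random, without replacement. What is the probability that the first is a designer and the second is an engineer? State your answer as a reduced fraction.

99/406

Multiply the conditional probabilities at each draw: 11/29 · 18/28 = 198/812 = 99/406.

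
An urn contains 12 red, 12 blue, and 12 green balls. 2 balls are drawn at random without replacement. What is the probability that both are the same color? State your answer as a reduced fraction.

There are C(36,2) = 630 ways to draw 2 balls.
All same color: C(12,2) + C(12,2) + C(12,2) = 66 + 66 + 66 = 198.
Probability = 198/630 = 11/35.

11/35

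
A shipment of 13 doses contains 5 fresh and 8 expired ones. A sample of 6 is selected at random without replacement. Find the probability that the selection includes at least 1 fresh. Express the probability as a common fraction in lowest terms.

Total selections: C(13,6) = 1716.
The complement is all 6 are expired: C(8,6) = 28.
Probability = 1 − 28/1716 = 1688/1716 = 422/429.

422/429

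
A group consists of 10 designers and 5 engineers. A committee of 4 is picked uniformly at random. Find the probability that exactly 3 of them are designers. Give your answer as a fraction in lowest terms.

40/91

There are C(15,4) = 1365 ways to choose 4 from 15.
Selections with exactly 3 designers: choose 3 of the 10 designers and 1 of the 5 engineers, C(10,3)·C(5,1) = 120·5 = 600.
Probability = 600/1365 = 40/91.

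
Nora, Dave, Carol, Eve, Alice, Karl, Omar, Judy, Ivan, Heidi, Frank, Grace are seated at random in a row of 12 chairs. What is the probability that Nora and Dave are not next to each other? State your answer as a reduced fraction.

5/6

There are 12! = 479001600 arrangements.
Arrangements with Nora and Dave adjacent: 2·11! = 79833600.
So not adjacent: 479001600 − 79833600 = 399168000, probability 399168000/479001600 = 5/6.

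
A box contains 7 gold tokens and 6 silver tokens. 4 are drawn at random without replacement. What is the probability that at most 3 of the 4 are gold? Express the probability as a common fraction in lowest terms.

There are C(13,4) = 715 ways to choose the 4.
The complement is exactly 4 gold: C(7,4)·C(6,0) = 35.
Probability = 1 − 35/715 = 680/715 = 136/143.

136/143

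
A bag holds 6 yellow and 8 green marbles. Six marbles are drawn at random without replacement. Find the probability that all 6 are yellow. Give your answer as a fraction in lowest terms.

There are C(14,6) = 3003 possible selections.
Selections with all yellow: C(6,6) = 1.
Probability = 1/3003.

1/3003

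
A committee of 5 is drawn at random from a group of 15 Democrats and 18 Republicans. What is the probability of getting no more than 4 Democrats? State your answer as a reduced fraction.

There are C(33,5) = 237336 ways to choose the 5.
Favorable selections (no more than 4 Democrats): C(15,0)·C(18,5) + C(15,1)·C(18,4) + C(15,2)·C(18,3) + C(15,3)·C(18,2) + C(15,4)·C(18,1) = 8568 + 45900 + 85680 + 69615 + 24570 = 234333.
Probability = 234333/237336 = 7101/7192.

7101/7192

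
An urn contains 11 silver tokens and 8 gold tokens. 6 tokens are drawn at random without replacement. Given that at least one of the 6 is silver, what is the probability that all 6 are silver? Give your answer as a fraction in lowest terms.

3/176

Work in counts. Selections with at least one silver: C(19,6) − C(8,6) = 27132 − 28 = 27104.
Of those, selections where all 6 are silver: C(11,6) = 462.
Conditional probability = 462/27104 = 3/176.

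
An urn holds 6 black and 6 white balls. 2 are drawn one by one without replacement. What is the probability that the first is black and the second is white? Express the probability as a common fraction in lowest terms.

3/11

Multiply the conditional probabilities at each draw: 6/12 · 6/11 = 36/132 = 3/11.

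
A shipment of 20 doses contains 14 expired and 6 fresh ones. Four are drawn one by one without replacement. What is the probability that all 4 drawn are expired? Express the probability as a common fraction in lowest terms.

Multiply the conditional probabilities at each draw: 14/20 · 13/19 · 12/18 · 11/17 = 24024/116280 = 1001/4845.

1001/4845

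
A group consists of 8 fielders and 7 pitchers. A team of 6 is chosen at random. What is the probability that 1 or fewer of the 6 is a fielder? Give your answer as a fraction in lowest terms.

Total selections: C(15,6) = 5005.
Favorable selections (1 or fewer fielder): C(8,0)·C(7,6) + C(8,1)·C(7,5) = 7 + 168 = 175.
Probability = 175/5005 = 5/143.

5/143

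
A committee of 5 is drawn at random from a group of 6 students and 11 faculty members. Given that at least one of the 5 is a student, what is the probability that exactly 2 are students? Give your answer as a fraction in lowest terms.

Work in counts. Selections with at least one student: C(17,5) − C(11,5) = 6188 − 462 = 5726.
Of those, selections where exactly 2 are students: C(6,2)·C(11,3) = 15·165 = 2475.
Conditional probability = 2475/5726.

2475/5726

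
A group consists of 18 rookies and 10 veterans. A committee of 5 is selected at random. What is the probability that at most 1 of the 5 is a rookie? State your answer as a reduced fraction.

8/195

Total selections: C(28,5) = 98280.
Favorable selections (at most 1 rookie): C(18,0)·C(10,5) + C(18,1)·C(10,4) = 252 + 3780 = 4032.
Probability = 4032/98280 = 8/195.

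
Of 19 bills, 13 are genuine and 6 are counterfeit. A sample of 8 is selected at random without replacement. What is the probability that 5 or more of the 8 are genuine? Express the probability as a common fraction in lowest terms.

There are C(19,8) = 75582 ways to choose the 8.
Count the complement (fewer than 5 genuine): C(13,2)·C(6,6) + C(13,3)·C(6,5) + C(13,4)·C(6,4) = 78 + 1716 + 10725 = 12519.
Probability = 1 − 12519/75582 = 63063/75582 = 539/646.

539/646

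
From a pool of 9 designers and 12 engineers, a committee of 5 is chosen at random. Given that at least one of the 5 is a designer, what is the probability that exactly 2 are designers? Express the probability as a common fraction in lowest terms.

Work in counts. Selections with at least one designer: C(21,5) − C(12,5) = 20349 − 792 = 19557.
Of those, selections where exactly 2 are designers: C(9,2)·C(12,3) = 36·220 = 7920.
Conditional probability = 7920/19557 = 880/2173.

880/2173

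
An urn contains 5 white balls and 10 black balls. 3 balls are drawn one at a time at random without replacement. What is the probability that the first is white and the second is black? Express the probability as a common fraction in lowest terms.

Multiply the conditional probabilities at each draw: 5/15 · 10/14 = 50/210 = 5/21.

5/21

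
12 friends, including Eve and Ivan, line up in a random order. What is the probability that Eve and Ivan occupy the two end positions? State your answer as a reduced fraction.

1/66

There are 12! = 479001600 arrangements.
Place Eve and Ivan at the ends in 2 ways, arrange the remaining 10 in 10! = 3628800 ways: 2·3628800 = 7257600.
Probability = 7257600/479001600 = 1/66.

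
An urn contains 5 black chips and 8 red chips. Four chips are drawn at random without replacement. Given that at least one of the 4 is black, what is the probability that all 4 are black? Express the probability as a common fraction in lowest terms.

Work in counts. Selections with at least one black: C(13,4) − C(8,4) = 715 − 70 = 645.
Of those, selections where all 4 are black: C(5,4) = 5.
Conditional probability = 5/645 = 1/129.

1/129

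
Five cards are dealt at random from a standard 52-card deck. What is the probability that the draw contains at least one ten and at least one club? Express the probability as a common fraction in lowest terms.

229297/866320

There are C(52,5) = 2598960 possible draws.
By inclusion-exclusion on the complements, draws missing all tens or all clubs: C(48,5) + C(39,5) − C(36,5) = 1712304 + 575757 − 376992 = 1911069.
So draws with at least one of each: 2598960 − 1911069 = 687891, probability 687891/2598960 = 229297/866320.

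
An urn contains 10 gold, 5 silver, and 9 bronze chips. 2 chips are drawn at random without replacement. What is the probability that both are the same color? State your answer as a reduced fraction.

91/276

There are C(24,2) = 276 ways to draw 2 chips.
All same color: C(10,2) + C(5,2) + C(9,2) = 45 + 10 + 36 = 91.
Probability = 91/276.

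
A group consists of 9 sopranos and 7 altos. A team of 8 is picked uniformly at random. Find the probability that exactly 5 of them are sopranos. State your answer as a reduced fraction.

There are C(16,8) = 12870 ways to choose 8 from 16.
Selections with exactly 5 sopranos: choose 5 of the 9 sopranos and 3 of the 7 altos, C(9,5)·C(7,3) = 126·35 = 4410.
Probability = 4410/12870 = 49/143.

49/143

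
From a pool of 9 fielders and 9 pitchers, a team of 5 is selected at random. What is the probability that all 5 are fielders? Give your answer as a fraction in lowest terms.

1/68

There are C(18,5) = 8568 possible selections.
Selections with all fielders: C(9,5) = 126.
Probability = 126/8568 = 1/68.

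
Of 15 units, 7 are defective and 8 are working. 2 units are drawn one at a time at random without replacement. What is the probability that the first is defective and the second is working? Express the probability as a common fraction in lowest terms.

Multiply the conditional probabilities at each draw: 7/15 · 8/14 = 56/210 = 4/15.

4/15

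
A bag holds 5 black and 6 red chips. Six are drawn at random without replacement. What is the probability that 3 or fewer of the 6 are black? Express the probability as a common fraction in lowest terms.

127/154

There are C(11,6) = 462 ways to choose the 6.
Count the complement (more than 3 black): C(5,4)·C(6,2) + C(5,5)·C(6,1) = 75 + 6 = 81.
Probability = 1 − 81/462 = 381/462 = 127/154.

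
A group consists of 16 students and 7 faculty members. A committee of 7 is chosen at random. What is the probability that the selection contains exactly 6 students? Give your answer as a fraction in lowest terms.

Total number of selections: C(23,7) = 245157.
Selections with exactly 6 students: choose 6 of the 16 students and 1 of the 7 faculty members, C(16,6)·C(7,1) = 8008·7 = 56056.
Probability = 56056/245157 = 5096/22287.

5096/22287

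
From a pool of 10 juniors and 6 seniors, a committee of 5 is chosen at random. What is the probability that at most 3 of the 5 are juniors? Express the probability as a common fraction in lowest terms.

Total selections: C(16,5) = 4368.
Favorable selections (at most 3 juniors): C(10,0)·C(6,5) + C(10,1)·C(6,4) + C(10,2)·C(6,3) + C(10,3)·C(6,2) = 6 + 150 + 900 + 1800 = 2856.
Probability = 2856/4368 = 17/26.

17/26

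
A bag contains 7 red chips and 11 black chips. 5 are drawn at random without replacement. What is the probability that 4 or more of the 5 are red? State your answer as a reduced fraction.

There are C(18,5) = 8568 ways to choose the 5.
Favorable selections (4 or more red): C(7,4)·C(11,1) + C(7,5)·C(11,0) = 385 + 21 = 406.
Probability = 406/8568 = 29/612.

29/612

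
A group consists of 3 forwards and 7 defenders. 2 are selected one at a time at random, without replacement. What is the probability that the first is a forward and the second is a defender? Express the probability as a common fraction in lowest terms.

Multiply the conditional probabilities at each draw: 3/10 · 7/9 = 21/90 = 7/30.

7/30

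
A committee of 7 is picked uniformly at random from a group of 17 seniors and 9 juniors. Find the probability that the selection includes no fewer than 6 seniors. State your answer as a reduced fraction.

1258/6325

There are C(26,7) = 657800 ways to choose the 7.
Favorable selections (no fewer than 6 seniors): C(17,6)·C(9,1) + C(17,7)·C(9,0) = 111384 + 19448 = 130832.
Probability = 130832/657800 = 1258/6325.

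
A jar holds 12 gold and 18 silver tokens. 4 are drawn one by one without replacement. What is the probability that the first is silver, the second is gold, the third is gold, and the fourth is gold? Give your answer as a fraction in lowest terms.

Multiply the conditional probabilities at each draw: 18/30 · 12/29 · 11/28 · 10/27 = 23760/657720 = 22/609.

22/609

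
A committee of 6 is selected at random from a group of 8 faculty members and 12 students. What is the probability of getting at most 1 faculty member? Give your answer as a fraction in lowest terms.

121/646

Total selections: C(20,6) = 38760.
Favorable selections (at most 1 faculty member): C(8,0)·C(12,6) + C(8,1)·C(12,5) = 924 + 6336 = 7260.
Probability = 7260/38760 = 121/646.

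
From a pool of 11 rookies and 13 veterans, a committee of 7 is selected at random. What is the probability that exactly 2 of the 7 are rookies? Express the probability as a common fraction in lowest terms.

The sample space is all 7-subsets of the 24: C(24,7) = 346104.
Selections with exactly 2 rookies: choose 2 of the 11 rookies and 5 of the 13 veterans, C(11,2)·C(13,5) = 55·1287 = 70785.
Probability = 70785/346104 = 715/3496.

715/3496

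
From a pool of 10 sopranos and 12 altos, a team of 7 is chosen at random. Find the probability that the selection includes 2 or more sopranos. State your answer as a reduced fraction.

16/17

There are C(22,7) = 170544 ways to choose the 7.
Favorable selections (2 or more sopranos): C(10,2)·C(12,5) + C(10,3)·C(12,4) + C(10,4)·C(12,3) + C(10,5)·C(12,2) + C(10,6)·C(12,1) + C(10,7)·C(12,0) = 35640 + 59400 + 46200 + 16632 + 2520 + 120 = 160512.
Probability = 160512/170544 = 16/17.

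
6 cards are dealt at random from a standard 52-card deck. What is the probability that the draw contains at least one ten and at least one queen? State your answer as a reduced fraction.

718637/5089630

There are C(52,6) = 20358520 possible draws.
By inclusion-exclusion on the complements, draws missing all tens or all queens: C(48,6) + C(48,6) − C(44,6) = 12271512 + 12271512 − 7059052 = 17483972.
So draws with at least one of each: 20358520 − 17483972 = 2874548, probability 2874548/20358520 = 718637/5089630.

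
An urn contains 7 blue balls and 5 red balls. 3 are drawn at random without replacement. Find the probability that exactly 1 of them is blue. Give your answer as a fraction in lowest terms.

The sample space is all 3-subsets of the 12: C(12,3) = 220.
Selections with exactly 1 blue: choose 1 of the 7 blue and 2 of the 5 red, C(7,1)·C(5,2) = 7·10 = 70.
Probability = 70/220 = 7/22.

7/22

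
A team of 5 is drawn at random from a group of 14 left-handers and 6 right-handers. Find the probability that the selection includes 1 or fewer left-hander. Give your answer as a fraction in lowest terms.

9/646

Total selections: C(20,5) = 15504.
Favorable selections (1 or fewer left-hander): C(14,0)·C(6,5) + C(14,1)·C(6,4) = 6 + 210 = 216.
Probability = 216/15504 = 9/646.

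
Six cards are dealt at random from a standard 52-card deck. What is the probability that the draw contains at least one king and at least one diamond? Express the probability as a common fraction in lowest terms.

There are C(52,6) = 20358520 possible draws.
By inclusion-exclusion on the complements, draws missing all kings or all diamonds: C(48,6) + C(39,6) − C(36,6) = 12271512 + 3262623 − 1947792 = 13586343.
So draws with at least one of each: 20358520 − 13586343 = 6772177, probability 6772177/20358520.

6772177/20358520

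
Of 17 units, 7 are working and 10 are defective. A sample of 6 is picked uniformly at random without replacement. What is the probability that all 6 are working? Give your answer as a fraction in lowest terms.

There are C(17,6) = 12376 possible selections.
Selections with all working: C(7,6) = 7.
Probability = 7/12376 = 1/1768.

1/1768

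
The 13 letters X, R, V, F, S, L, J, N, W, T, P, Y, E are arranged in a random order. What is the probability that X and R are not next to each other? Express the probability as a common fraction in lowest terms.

11/13

There are 13! = 6227020800 arrangements.
Arrangements with X and R adjacent: 2·12! = 958003200.
So not adjacent: 6227020800 − 958003200 = 5269017600, probability 5269017600/6227020800 = 11/13.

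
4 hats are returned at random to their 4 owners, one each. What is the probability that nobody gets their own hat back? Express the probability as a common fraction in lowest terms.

3/8

There are 4! = 24 assignments.
By inclusion-exclusion, assignments with no fixed points: C(4,0)·4! − C(4,1)·3! + C(4,2)·2! − C(4,3)·1! + C(4,4)·0! = 9.
Probability = 9/24 = 3/8.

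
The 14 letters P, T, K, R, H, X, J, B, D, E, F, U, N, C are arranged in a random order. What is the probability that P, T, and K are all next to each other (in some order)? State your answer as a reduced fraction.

3/91

There are 14! = 87178291200 arrangements.
Treat the three as one block: 12! placements × 3! orders within the block = 479001600·6 = 2874009600.
Probability = 2874009600/87178291200 = 3/91.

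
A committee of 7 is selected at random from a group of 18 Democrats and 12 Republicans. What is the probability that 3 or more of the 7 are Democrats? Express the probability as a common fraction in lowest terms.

1054/1131

There are C(30,7) = 2035800 ways to choose the 7.
Count the complement (fewer than 3 Democrats): C(18,0)·C(12,7) + C(18,1)·C(12,6) + C(18,2)·C(12,5) = 792 + 16632 + 121176 = 138600.
Probability = 1 − 138600/2035800 = 1897200/2035800 = 1054/1131.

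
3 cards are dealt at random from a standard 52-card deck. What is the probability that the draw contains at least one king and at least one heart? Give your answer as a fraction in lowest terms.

33/260

There are C(52,3) = 22100 possible draws.
By inclusion-exclusion on the complements, draws missing all kings or all hearts: C(48,3) + C(39,3) − C(36,3) = 17296 + 9139 − 7140 = 19295.
So draws with at least one of each: 22100 − 19295 = 2805, probability 2805/22100 = 33/260.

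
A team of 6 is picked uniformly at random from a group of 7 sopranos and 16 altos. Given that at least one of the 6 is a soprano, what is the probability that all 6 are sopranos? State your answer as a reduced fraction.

Work in counts. Selections with at least one soprano: C(23,6) − C(16,6) = 100947 − 8008 = 92939.
Of those, selections where all 6 are sopranos: C(7,6) = 7.
Conditional probability = 7/92939 = 1/13277.

1/13277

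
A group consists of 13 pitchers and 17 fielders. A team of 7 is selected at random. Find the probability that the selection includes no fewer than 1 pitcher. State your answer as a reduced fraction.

19388/19575

There are C(30,7) = 2035800 ways to choose the 7.
The complement is all 7 are fielders: C(17,7) = 19448.
Probability = 1 − 19448/2035800 = 2016352/2035800 = 19388/19575.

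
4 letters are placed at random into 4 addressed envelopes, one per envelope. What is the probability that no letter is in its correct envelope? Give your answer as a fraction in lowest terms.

3/8

There are 4! = 24 assignments.
By inclusion-exclusion, assignments with no fixed points: C(4,0)·4! − C(4,1)·3! + C(4,2)·2! − C(4,3)·1! + C(4,4)·0! = 9.
Probability = 9/24 = 3/8.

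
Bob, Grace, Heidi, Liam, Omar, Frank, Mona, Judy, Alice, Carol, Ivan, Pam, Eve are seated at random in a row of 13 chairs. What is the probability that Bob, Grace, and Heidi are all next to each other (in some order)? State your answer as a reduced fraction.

1/26

There are 13! = 6227020800 arrangements.
Treat the three as one block: 11! placements × 3! orders within the block = 39916800·6 = 239500800.
Probability = 239500800/6227020800 = 1/26.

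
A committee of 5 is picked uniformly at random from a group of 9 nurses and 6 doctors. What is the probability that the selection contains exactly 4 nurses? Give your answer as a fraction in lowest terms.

36/143

The sample space is all 5-subsets of the 15: C(15,5) = 3003.
Selections with exactly 4 nurses: choose 4 of the 9 nurses and 1 of the 6 doctors, C(9,4)·C(6,1) = 126·6 = 756.
Probability = 756/3003 = 36/143.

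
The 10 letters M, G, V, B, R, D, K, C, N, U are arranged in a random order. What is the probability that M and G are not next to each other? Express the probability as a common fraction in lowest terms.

4/5

There are 10! = 3628800 arrangements.
Arrangements with M and G adjacent: 2·9! = 725760.
So not adjacent: 3628800 − 725760 = 2903040, probability 2903040/3628800 = 4/5.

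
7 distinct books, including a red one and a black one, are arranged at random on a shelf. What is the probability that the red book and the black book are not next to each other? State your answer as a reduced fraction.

5/7

There are 7! = 5040 arrangements.
Arrangements with the red book and the black book adjacent: 2·6! = 1440.
So not adjacent: 5040 − 1440 = 3600, probability 3600/5040 = 5/7.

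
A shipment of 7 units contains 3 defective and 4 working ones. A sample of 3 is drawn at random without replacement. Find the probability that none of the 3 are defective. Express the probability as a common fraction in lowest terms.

There are C(7,3) = 35 possible selections.
Selections with no defective (all working): C(4,3) = 4.
Probability = 4/35.

4/35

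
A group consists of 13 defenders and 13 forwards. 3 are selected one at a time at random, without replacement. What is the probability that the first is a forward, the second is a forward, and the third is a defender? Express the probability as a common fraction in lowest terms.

13/100

Multiply the conditional probabilities at each draw: 13/26 · 12/25 · 13/24 = 2028/15600 = 13/100.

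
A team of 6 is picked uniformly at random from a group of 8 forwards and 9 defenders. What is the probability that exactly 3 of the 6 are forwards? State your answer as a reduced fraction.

84/221

There are C(17,6) = 12376 ways to choose 6 from 17.
Selections with exactly 3 forwards: choose 3 of the 8 forwards and 3 of the 9 defenders, C(8,3)·C(9,3) = 56·84 = 4704.
Probability = 4704/12376 = 84/221.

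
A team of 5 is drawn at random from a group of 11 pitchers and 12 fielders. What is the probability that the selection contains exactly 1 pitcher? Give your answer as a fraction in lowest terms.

495/3059

Total number of selections: C(23,5) = 33649.
Selections with exactly 1 pitcher: choose 1 of the 11 pitchers and 4 of the 12 fielders, C(11,1)·C(12,4) = 11·495 = 5445.
Probability = 5445/33649 = 495/3059.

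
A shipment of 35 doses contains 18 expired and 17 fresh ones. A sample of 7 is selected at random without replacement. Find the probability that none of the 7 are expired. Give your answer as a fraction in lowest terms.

13/4495

There are C(35,7) = 6724520 possible selections.
Selections with no expired (all fresh): C(17,7) = 19448.
Probability = 19448/6724520 = 13/4495.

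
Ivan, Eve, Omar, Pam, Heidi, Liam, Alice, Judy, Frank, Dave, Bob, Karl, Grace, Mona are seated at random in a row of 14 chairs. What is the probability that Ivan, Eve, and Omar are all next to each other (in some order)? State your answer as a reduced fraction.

There are 14! = 87178291200 arrangements.
Treat the three as one block: 12! placements × 3! orders within the block = 479001600·6 = 2874009600.
Probability = 2874009600/87178291200 = 3/91.

3/91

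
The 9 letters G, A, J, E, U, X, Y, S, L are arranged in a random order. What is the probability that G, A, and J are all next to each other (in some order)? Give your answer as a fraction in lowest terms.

1/12

There are 9! = 362880 arrangements.
Treat the three as one block: 7! placements × 3! orders within the block = 5040·6 = 30240.
Probability = 30240/362880 = 1/12.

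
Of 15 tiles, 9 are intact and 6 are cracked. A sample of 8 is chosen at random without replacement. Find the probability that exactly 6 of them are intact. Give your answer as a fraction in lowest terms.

28/143

There are C(15,8) = 6435 ways to choose 8 from 15.
Selections with exactly 6 intact: choose 6 of the 9 intact and 2 of the 6 cracked, C(9,6)·C(6,2) = 84·15 = 1260.
Probability = 1260/6435 = 28/143.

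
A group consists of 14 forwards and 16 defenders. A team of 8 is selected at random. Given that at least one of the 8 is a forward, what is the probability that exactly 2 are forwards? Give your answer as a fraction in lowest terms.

56056/449235

Work in counts. Selections with at least one forward: C(30,8) − C(16,8) = 5852925 − 12870 = 5840055.
Of those, selections where exactly 2 are forwards: C(14,2)·C(16,6) = 91·8008 = 728728.
Conditional probability = 728728/5840055 = 56056/449235.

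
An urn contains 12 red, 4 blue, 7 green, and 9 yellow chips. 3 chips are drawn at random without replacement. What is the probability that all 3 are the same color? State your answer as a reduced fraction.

343/4960

There are C(32,3) = 4960 ways to draw 3 chips.
All same color: C(12,3) + C(4,3) + C(7,3) + C(9,3) = 220 + 4 + 35 + 84 = 343.
Probability = 343/4960.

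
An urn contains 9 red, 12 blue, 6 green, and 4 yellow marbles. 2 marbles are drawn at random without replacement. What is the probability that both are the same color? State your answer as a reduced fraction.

41/155

There are C(31,2) = 465 ways to draw 2 marbles.
All same color: C(9,2) + C(12,2) + C(6,2) + C(4,2) = 36 + 66 + 15 + 6 = 123.
Probability = 123/465 = 41/155.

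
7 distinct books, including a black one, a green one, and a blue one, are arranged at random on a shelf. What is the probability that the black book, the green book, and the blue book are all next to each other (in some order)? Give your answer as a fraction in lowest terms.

There are 7! = 5040 arrangements.
Treat the three as one block: 5! placements × 3! orders within the block = 120·6 = 720.
Probability = 720/5040 = 1/7.

1/7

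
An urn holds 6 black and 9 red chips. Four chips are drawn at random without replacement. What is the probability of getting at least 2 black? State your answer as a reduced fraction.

7/13

There are C(15,4) = 1365 ways to choose the 4.
Favorable selections (at least 2 black): C(6,2)·C(9,2) + C(6,3)·C(9,1) + C(6,4)·C(9,0) = 540 + 180 + 15 = 735.
Probability = 735/1365 = 7/13.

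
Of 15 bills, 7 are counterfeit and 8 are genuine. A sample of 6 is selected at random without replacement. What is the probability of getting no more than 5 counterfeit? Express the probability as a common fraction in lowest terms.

There are C(15,6) = 5005 ways to choose the 6.
The complement is exactly 6 counterfeit: C(7,6)·C(8,0) = 7.
Probability = 1 − 7/5005 = 4998/5005 = 714/715.

714/715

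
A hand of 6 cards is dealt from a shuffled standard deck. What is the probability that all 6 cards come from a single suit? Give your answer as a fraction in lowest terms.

66/195755

There are C(52,6) = 20358520 possible 6-card hands.
Hands of one suit: 4 suits × C(13,6) = 4·1716 = 6864.
Probability = 6864/20358520 = 66/195755.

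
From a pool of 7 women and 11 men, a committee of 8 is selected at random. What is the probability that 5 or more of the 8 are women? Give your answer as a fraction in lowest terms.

3/34

There are C(18,8) = 43758 ways to choose the 8.
Favorable selections (5 or more women): C(7,5)·C(11,3) + C(7,6)·C(11,2) + C(7,7)·C(11,1) = 3465 + 385 + 11 = 3861.
Probability = 3861/43758 = 3/34.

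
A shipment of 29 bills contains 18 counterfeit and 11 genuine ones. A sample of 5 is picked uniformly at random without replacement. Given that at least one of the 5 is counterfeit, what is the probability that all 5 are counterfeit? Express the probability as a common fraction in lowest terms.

Work in counts. Selections with at least one counterfeit: C(29,5) − C(11,5) = 118755 − 462 = 118293.
Of those, selections where all 5 are counterfeit: C(18,5) = 8568.
Conditional probability = 8568/118293 = 408/5633.

408/5633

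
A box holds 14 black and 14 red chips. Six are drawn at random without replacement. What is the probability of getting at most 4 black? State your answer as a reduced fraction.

3799/4140

There are C(28,6) = 376740 ways to choose the 6.
Count the complement (more than 4 black): C(14,5)·C(14,1) + C(14,6)·C(14,0) = 28028 + 3003 = 31031.
Probability = 1 − 31031/376740 = 345709/376740 = 3799/4140.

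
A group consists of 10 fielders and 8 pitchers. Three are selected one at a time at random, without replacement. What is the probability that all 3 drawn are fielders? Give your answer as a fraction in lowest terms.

5/34

Multiply the conditional probabilities at each draw: 10/18 · 9/17 · 8/16 = 720/4896 = 5/34.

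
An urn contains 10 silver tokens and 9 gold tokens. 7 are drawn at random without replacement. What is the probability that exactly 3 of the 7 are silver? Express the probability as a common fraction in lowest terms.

1260/4199

There are C(19,7) = 50388 ways to choose 7 from 19.
Selections with exactly 3 silver: choose 3 of the 10 silver and 4 of the 9 gold, C(10,3)·C(9,4) = 120·126 = 15120.
Probability = 15120/50388 = 1260/4199.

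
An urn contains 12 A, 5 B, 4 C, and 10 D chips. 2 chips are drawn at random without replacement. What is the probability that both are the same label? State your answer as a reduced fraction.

127/465

There are C(31,2) = 465 ways to draw 2 chips.
All same label: C(12,2) + C(5,2) + C(4,2) + C(10,2) = 66 + 10 + 6 + 45 = 127.
Probability = 127/465.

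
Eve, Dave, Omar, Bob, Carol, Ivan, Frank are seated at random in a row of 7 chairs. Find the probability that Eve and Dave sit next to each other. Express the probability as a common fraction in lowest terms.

There are 7! = 5040 arrangements.
Treat Eve and Dave as a block: 6! arrangements of the blocks × 2 orders within the block = 2·720 = 1440.
Probability = 1440/5040 = 2/7.

2/7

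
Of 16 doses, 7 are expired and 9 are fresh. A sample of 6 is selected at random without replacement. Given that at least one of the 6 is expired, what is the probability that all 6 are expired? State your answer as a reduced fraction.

Work in counts. Selections with at least one expired: C(16,6) − C(9,6) = 8008 − 84 = 7924.
Of those, selections where all 6 are expired: C(7,6) = 7.
Conditional probability = 7/7924 = 1/1132.

1/1132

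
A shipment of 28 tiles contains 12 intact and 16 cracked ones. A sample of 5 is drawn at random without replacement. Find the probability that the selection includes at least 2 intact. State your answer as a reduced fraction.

Total selections: C(28,5) = 98280.
Count the complement (fewer than 2 intact): C(12,0)·C(16,5) + C(12,1)·C(16,4) = 4368 + 21840 = 26208.
Probability = 1 − 26208/98280 = 72072/98280 = 11/15.

11/15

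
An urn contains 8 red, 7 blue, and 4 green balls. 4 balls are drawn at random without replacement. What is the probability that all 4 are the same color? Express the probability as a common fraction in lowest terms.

There are C(19,4) = 3876 ways to draw 4 balls.
All same color: C(8,4) + C(7,4) + C(4,4) = 70 + 35 + 1 = 106.
Probability = 106/3876 = 53/1938.

53/1938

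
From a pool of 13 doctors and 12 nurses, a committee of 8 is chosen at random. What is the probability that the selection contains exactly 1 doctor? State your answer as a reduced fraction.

104/10925

Total number of selections: C(25,8) = 1081575.
Selections with exactly 1 doctor: choose 1 of the 13 doctors and 7 of the 12 nurses, C(13,1)·C(12,7) = 13·792 = 10296.
Probability = 10296/1081575 = 104/10925.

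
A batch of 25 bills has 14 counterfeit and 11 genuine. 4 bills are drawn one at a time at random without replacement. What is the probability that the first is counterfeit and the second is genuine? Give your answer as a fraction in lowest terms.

Multiply the conditional probabilities at each draw: 14/25 · 11/24 = 154/600 = 77/300.

77/300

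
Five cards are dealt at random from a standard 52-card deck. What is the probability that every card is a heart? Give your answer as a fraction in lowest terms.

33/66640

There are C(52,5) = 2598960 possible 5-card hands.
Hands that are all hearts: C(13,5) = 1287.
Probability = 1287/2598960 = 33/66640.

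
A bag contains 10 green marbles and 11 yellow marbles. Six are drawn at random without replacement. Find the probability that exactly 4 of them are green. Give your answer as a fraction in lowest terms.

The sample space is all 6-subsets of the 21: C(21,6) = 54264.
Selections with exactly 4 green: choose 4 of the 10 green and 2 of the 11 yellow, C(10,4)·C(11,2) = 210·55 = 11550.
Probability = 11550/54264 = 275/1292.

275/1292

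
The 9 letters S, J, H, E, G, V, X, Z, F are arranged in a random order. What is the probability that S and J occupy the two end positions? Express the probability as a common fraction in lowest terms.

There are 9! = 362880 arrangements.
Place S and J at the ends in 2 ways, arrange the remaining 7 in 7! = 5040 ways: 2·5040 = 10080.
Probability = 10080/362880 = 1/36.

1/36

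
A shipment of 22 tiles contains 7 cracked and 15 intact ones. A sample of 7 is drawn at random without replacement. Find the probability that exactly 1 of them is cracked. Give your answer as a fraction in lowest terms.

The sample space is all 7-subsets of the 22: C(22,7) = 170544.
Selections with exactly 1 cracked: choose 1 of the 7 cracked and 6 of the 15 intact, C(7,1)·C(15,6) = 7·5005 = 35035.
Probability = 35035/170544 = 3185/15504.

3185/15504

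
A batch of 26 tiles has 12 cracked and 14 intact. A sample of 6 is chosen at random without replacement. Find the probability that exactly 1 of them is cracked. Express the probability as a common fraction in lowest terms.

There are C(26,6) = 230230 ways to choose 6 from 26.
Selections with exactly 1 cracked: choose 1 of the 12 cracked and 5 of the 14 intact, C(12,1)·C(14,5) = 12·2002 = 24024.
Probability = 24024/230230 = 12/115.

12/115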